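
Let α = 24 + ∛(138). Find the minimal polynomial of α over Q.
m_α(x) = x^3 - 72x^2 + 1728x - 13962

Set β = α - 24 = ∛(138), so β^3 = 138. Then (α - 24)^3 - 138 = 0, i.e. α is a root of g(x) = (x - 24)^3 - 138 = x^3 - 72x^2 + 1728x - 13962. Since g(x) = h(x - 24) where h(x) = x^3 - 138, and h is irreducible over Q (because 138 is not a perfect cube, so h has no rational root, and a monic cubic with no rational root is irreducible), g is also irreducible (irreducibility is preserved under the substitution x → x - 24). Hence m_α(x) = x^3 - 72x^2 + 1728x - 13962.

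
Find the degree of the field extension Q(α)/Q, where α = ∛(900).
[Q(α):Q] = 3

The minimal polynomial of α is x^3 - 900, irreducible over Q since 900 is not a perfect cube (so x^3 - 900 has no rational root). Hence [Q(α):Q] = deg(m_α) = 3.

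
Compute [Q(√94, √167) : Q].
[Q(√94, √167) : Q] = 4

[Q(√94):Q] = 2 (min poly x^2 - 94, irreducible since 94 is squarefree > 1). For the top step, suppose √167 ∈ Q(√94), say √167 = c + d√94 with c, d ∈ Q. Squaring: 167 = c^2 + 94d^2 + 2cd√94. Since √94 ∉ Q this forces 2cd = 0. If d = 0 then √167 = c ∈ Q, contradicting 167 squarefree > 1. If c = 0 then 167 = 94d^2, so 94·167 = (94d)^2 is a perfect square in Q — but 94·167 = 15698 is not a perfect square (since 94 and 167 are distinct squarefree integers). Contradiction. Hence √167 ∉ Q(√94), so x^2 - 167 stays irreducible over Q(√94) and [Q(√94, √167) : Q(√94)] = 2. By the tower law, [Q(√94, √167) : Q] = 2 · 2 = 4.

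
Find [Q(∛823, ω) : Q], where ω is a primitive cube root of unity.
[Q(∛823, ω) : Q] = 6

[Q(∛823):Q] = 3 (min poly x^3 - 823, irreducible since 823 is not a perfect cube). [Q(ω):Q] = 2 (min poly x^2 + x + 1). Since Q(∛823) ⊂ R and ω ∉ R, we have ω ∉ Q(∛823), so x^2 + x + 1 remains irreducible over Q(∛823) and [Q(∛823, ω) : Q(∛823)] = 2. By the tower law, [Q(∛823, ω) : Q] = 3 · 2 = 6. (In fact Q(∛823, ω) is the splitting field of x^3 - 823 over Q.)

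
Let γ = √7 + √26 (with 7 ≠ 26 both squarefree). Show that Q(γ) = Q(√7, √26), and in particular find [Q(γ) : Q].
[Q(γ) : Q] = 4 (equivalently, Q(γ) = Q(√7, √26))

Obviously Q(γ) ⊆ Q(√7, √26), and [Q(√7, √26):Q] = 4 (since 7, 26 are distinct squarefree integers > 1 with 182 not a perfect square). To show equality we compute the minimal polynomial of γ. From γ = √7 + √26: γ^2 = 7 + 2√(182) + 26 = 33 + 2√(182), so γ^2 - 33 = 2√(182); squaring, (γ^2 - 33)^2 = 4·182, i.e. γ^4 - 66γ^2 + 1089 - 728 = 0, i.e. γ^4 - 66γ^2 + 361 = 0. So γ is a root of x^4 - 66x^2 + 361. This polynomial is irreducible over Q: it has no rational root (each ±√7 ± √26 is irrational), and any factorization into two quadratics over Q would force √(182) ∈ Q (pairing opposite roots) or √7, √26 ∈ Q (other pairings), all impossible. Hence [Q(γ):Q] = 4 = [Q(√7, √26):Q], so Q(γ) = Q(√7, √26).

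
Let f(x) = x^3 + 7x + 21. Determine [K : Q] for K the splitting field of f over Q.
[K : Q] = 6

By the rational root test, any rational root of the monic integer polynomial f(x) = x^3 + 7x + 21 must be an integer dividing the constant term 21, i.e. one of ±{1, 3, 7, 21}. Evaluating: f(1) = 29, f(-1) = 13, f(3) = 69, f(-3) = -27, f(7) = 413, f(-7) = -371, f(21) = 9429, f(-21) = -9387; none is 0, so f has no rational root and is therefore irreducible over Q (a cubic with no linear factor over a field is irreducible). For an irreducible cubic, the Galois group is A_3 or S_3 according as the discriminant disc(f) = -4a^3 - 27b^2 = -4·(7)^3 - 27·(21)^2 = -13279 is or is not a square in Q. Here disc(f) = -13279 is not a perfect square in Q, so the Galois group of f over Q is not contained in A_3 and must be all of S_3. The splitting field has degree |S_3| = 6 over Q, so [K : Q] = 6.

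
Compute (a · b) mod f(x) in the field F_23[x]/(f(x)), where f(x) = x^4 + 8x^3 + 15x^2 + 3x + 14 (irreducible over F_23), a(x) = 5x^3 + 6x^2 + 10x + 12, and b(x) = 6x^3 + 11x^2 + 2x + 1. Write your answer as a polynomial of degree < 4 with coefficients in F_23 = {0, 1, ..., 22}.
a · b ≡ 12x^3 + 10x^2 + 15x + 2 (mod f(x))

Multiply in F_23[x]: a(x)·b(x) = (5x^3 + 6x^2 + 10x + 12)·(6x^3 + 11x^2 + 2x + 1) = 7x^6 + 22x^5 + 21x^4 + 15x^3 + 20x^2 + 11x + 12. This has degree ≥ 4, so divide by f(x) over F_23: 7x^6 + 22x^5 + 21x^4 + 15x^3 + 20x^2 + 11x + 12 = (7x^2 + 12x + 4)·(x^4 + 8x^3 + 15x^2 + 3x + 14) + (12x^3 + 10x^2 + 15x + 2). Hence a·b ≡ 12x^3 + 10x^2 + 15x + 2 (mod f). (F_23[x]/(f) is a field with 23^4 = 279841 elements since f is irreducible of degree 4.)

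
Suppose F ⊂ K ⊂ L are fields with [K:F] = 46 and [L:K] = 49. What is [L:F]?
[L:F] = 2254

The tower law says that for any tower of field extensions F ⊂ K ⊂ L with finite degrees, [L:F] = [L:K] · [K:F]. Here this gives [L:F] = 49 · 46 = 2254.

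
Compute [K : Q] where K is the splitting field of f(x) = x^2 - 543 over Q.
[K : Q] = 2

f(x) = x^2 - 543 factors as (x - √543)(x + √543). The splitting field is K = Q(√543). Since 543 is squarefree and > 1, it is not a perfect square, so x^2 - 543 is irreducible over Q and [Q(√543) : Q] = 2. Hence [K : Q] = 2.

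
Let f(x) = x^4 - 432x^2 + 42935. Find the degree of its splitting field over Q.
[K : Q] = 4

Solving the quadratic in x^2: x^2 = (432 ± √(432^2 - 4·42935))/2 = (432 ± √14884)/2 = (432 ± 122)/2, giving x^2 = 155 or x^2 = 277. So f(x) = (x^2 - 155)(x^2 - 277) and the roots of f are ±√155, ±√277. Hence the splitting field is K = Q(√155, √277). Since 155 and 277 are distinct squarefree integers > 1, their product 42935 is not a perfect square, so √277 ∉ Q(√155). By the tower law [K:Q] = [Q(√155,√277):Q(√155)] · [Q(√155):Q] = 2 · 2 = 4.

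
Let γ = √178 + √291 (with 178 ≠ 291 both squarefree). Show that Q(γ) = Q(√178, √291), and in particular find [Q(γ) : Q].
[Q(γ) : Q] = 4 (equivalently, Q(γ) = Q(√178, √291))

Obviously Q(γ) ⊆ Q(√178, √291), and [Q(√178, √291):Q] = 4 (since 178, 291 are distinct squarefree integers > 1 with 51798 not a perfect square). To show equality we compute the minimal polynomial of γ. From γ = √178 + √291: γ^2 = 178 + 2√(51798) + 291 = 469 + 2√(51798), so γ^2 - 469 = 2√(51798); squaring, (γ^2 - 469)^2 = 4·51798, i.e. γ^4 - 938γ^2 + 219961 - 207192 = 0, i.e. γ^4 - 938γ^2 + 12769 = 0. So γ is a root of x^4 - 938x^2 + 12769. This polynomial is irreducible over Q: it has no rational root (each ±√178 ± √291 is irrational), and any factorization into two quadratics over Q would force √(51798) ∈ Q (pairing opposite roots) or √178, √291 ∈ Q (other pairings), all impossible. Hence [Q(γ):Q] = 4 = [Q(√178, √291):Q], so Q(γ) = Q(√178, √291).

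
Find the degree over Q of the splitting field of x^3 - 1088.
[K : Q] = 6

The roots of x^3 - 1088 are ∛1088, ω∛1088, ω^2∛1088 where ω = e^(2πi/3) is a primitive cube root of unity, so K = Q(∛1088, ω). Now [Q(∛1088):Q] = 3 (since 1088 is not a perfect cube, x^3 - 1088 is irreducible) and [Q(ω):Q] = 2. Both 2 and 3 divide [K:Q], and [K:Q] ≤ 3·2 = 6, so [K:Q] = 6. (Equivalently: Q(∛1088) ⊂ R but ω ∉ R, so [K : Q(∛1088)] = 2.)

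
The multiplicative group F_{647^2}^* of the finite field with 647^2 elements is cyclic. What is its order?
|F_{647^2}^*| = 418608

F_{647^2} has 647^2 = 418609 elements; its multiplicative group consists of all nonzero elements, so |F_{647^2}^*| = 418609 - 1 = 418608. (It is cyclic since any finite subgroup of the multiplicative group of a field is cyclic.)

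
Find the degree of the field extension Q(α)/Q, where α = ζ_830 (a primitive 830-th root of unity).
[Q(α):Q] = 328

The minimal polynomial of ζ_830 over Q is the 830-th cyclotomic polynomial Φ_830(x), which is irreducible over Q and has degree φ(830) = 328. Hence [Q(α):Q] = φ(830) = 328.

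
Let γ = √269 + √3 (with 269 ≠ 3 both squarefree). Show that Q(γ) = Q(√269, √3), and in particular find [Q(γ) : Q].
[Q(γ) : Q] = 4 (equivalently, Q(γ) = Q(√269, √3))

Obviously Q(γ) ⊆ Q(√269, √3), and [Q(√269, √3):Q] = 4 (since 269, 3 are distinct squarefree integers > 1 with 807 not a perfect square). To show equality we compute the minimal polynomial of γ. From γ = √269 + √3: γ^2 = 269 + 2√(807) + 3 = 272 + 2√(807), so γ^2 - 272 = 2√(807); squaring, (γ^2 - 272)^2 = 4·807, i.e. γ^4 - 544γ^2 + 73984 - 3228 = 0, i.e. γ^4 - 544γ^2 + 70756 = 0. So γ is a root of x^4 - 544x^2 + 70756. This polynomial is irreducible over Q: it has no rational root (each ±√269 ± √3 is irrational), and any factorization into two quadratics over Q would force √(807) ∈ Q (pairing opposite roots) or √269, √3 ∈ Q (other pairings), all impossible. Hence [Q(γ):Q] = 4 = [Q(√269, √3):Q], so Q(γ) = Q(√269, √3).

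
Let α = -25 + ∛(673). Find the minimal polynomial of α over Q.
m_α(x) = x^3 + 75x^2 + 1875x + 14952

Set β = α + 25 = ∛(673), so β^3 = 673. Then (α + 25)^3 - 673 = 0, i.e. α is a root of g(x) = (x + 25)^3 - 673 = x^3 + 75x^2 + 1875x + 14952. Since g(x) = h(x + 25) where h(x) = x^3 - 673, and h is irreducible over Q (because 673 is not a perfect cube, so h has no rational root, and a monic cubic with no rational root is irreducible), g is also irreducible (irreducibility is preserved under the substitution x → x + 25). Hence m_α(x) = x^3 + 75x^2 + 1875x + 14952.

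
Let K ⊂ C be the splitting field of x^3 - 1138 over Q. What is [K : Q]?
[K : Q] = 6

The roots of x^3 - 1138 are ∛1138, ω∛1138, ω^2∛1138 where ω = e^(2πi/3) is a primitive cube root of unity, so K = Q(∛1138, ω). Now [Q(∛1138):Q] = 3 (since 1138 is not a perfect cube, x^3 - 1138 is irreducible) and [Q(ω):Q] = 2. Both 2 and 3 divide [K:Q], and [K:Q] ≤ 3·2 = 6, so [K:Q] = 6. (Equivalently: Q(∛1138) ⊂ R but ω ∉ R, so [K : Q(∛1138)] = 2.)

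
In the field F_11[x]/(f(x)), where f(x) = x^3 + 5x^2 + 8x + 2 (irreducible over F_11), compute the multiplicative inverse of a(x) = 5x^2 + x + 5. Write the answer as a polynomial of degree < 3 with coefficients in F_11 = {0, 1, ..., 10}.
a(x)^(-1) ≡ 8x^2 + 7 (mod f(x))

Since f is irreducible over F_11, F_11[x]/(f) is a field and a(x) ≠ 0 has an inverse. Apply the extended Euclidean algorithm to f(x) and a(x) in F_11[x]: f(x) = (9x + 8)·a(x) + (10x + 6);  a(x) = (6x + 2)·(10x + 6) + (4). The last nonzero remainder is the constant 4 = gcd(f, a) in F_11. Back-substituting through the division chain expresses 4 = s(x)·a(x) + t(x)·f(x) with s(x) ≡ 10x^2 + 6 (mod f), so (10x^2 + 6)·a(x) ≡ 4 (mod f). Multiplying by 4^(-1) ≡ 3 in F_11 gives a(x)^(-1) ≡ 3·(10x^2 + 6) ≡ 8x^2 + 7 (mod f). Check: (5x^2 + x + 5)·(8x^2 + 7) = 7x^4 + 8x^3 + 9x^2 + 7x + 2 ≡ 1 (mod x^3 + 5x^2 + 8x + 2).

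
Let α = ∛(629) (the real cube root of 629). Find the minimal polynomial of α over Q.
m_α(x) = x^3 - 629

α satisfies α^3 = 629, so x^3 - 629 annihilates α. By the rational root test, a rational root p/q (in lowest terms) of x^3 - 629 would satisfy p^3 = 629 q^3, forcing q = 1 and p^3 = 629; but 629 is not a perfect cube, contradiction. A monic cubic over Q with no rational root is irreducible (any nontrivial factorization would include a linear factor). Hence x^3 - 629 is the minimal polynomial of α, and in particular [Q(α):Q] = 3.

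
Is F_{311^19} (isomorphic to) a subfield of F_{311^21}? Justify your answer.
No: F_{311^19} is not a subfield of F_{311^21}

F_{p^m} embeds in F_{p^n} iff m | n. Here 19 ∤ 21 (since 21 = 1·19 + 2 with remainder 2 ≠ 0), so F_{311^19} is not a subfield of F_{311^21}. Equivalently: if it were, the tower law would give 19 = [F_{311^19}:F_311] dividing [F_{311^21}:F_311] = 21, contradiction.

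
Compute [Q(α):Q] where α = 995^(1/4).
[Q(α):Q] = 4

α is a root of x^4 - 995. By Eisenstein's criterion at the prime p = 5 (which divides the constant term 995 but p^2 = 25 does not, since 995 is squarefree), x^4 - 995 is irreducible over Q. Hence [Q(α):Q] = 4.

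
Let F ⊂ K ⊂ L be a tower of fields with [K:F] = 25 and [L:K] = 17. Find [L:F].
[L:F] = 425

The tower law says that for any tower of field extensions F ⊂ K ⊂ L with finite degrees, [L:F] = [L:K] · [K:F]. Here this gives [L:F] = 17 · 25 = 425.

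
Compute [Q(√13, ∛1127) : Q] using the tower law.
[Q(√13, ∛1127) : Q] = 6

Let L = Q(√13, ∛1127). Since Q(√13) ⊂ L and [Q(√13):Q] = 2, the tower law gives 2 | [L:Q]. Likewise Q(∛1127) ⊂ L with [Q(∛1127):Q] = 3 (because 1127 is not a perfect cube), so 3 | [L:Q]. As gcd(2,3) = 1, [L:Q] is divisible by 6. Conversely L is generated over Q by √13 and ∛1127, so [L:Q] ≤ 2·3 = 6. Therefore [Q(√13, ∛1127) : Q] = 6.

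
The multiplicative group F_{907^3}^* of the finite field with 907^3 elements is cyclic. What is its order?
|F_{907^3}^*| = 746142642

F_{907^3} has 907^3 = 746142643 elements; its multiplicative group consists of all nonzero elements, so |F_{907^3}^*| = 746142643 - 1 = 746142642. (It is cyclic since any finite subgroup of the multiplicative group of a field is cyclic.)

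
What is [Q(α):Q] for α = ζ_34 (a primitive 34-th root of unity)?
[Q(α):Q] = 16

The minimal polynomial of ζ_34 over Q is the 34-th cyclotomic polynomial Φ_34(x), which is irreducible over Q and has degree φ(34) = 16. Hence [Q(α):Q] = φ(34) = 16.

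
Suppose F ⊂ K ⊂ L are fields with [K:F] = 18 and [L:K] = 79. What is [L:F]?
[L:F] = 1422

The tower law says that for any tower of field extensions F ⊂ K ⊂ L with finite degrees, [L:F] = [L:K] · [K:F]. Here this gives [L:F] = 79 · 18 = 1422.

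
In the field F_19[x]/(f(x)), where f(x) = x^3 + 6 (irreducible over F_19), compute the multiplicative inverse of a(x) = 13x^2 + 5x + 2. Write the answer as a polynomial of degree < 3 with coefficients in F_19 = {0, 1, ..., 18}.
a(x)^(-1) ≡ 13x^2 + 12x + 8 (mod f(x))

Since f is irreducible over F_19, F_19[x]/(f) is a field and a(x) ≠ 0 has an inverse. Apply the extended Euclidean algorithm to f(x) and a(x) in F_19[x]: f(x) = (3x + 12)·a(x) + (10x + 1);  a(x) = (7x + 15)·(10x + 1) + (6). The last nonzero remainder is the constant 6 = gcd(f, a) in F_19. Back-substituting through the division chain expresses 6 = s(x)·a(x) + t(x)·f(x) with s(x) ≡ 2x^2 + 15x + 10 (mod f), so (2x^2 + 15x + 10)·a(x) ≡ 6 (mod f). Multiplying by 6^(-1) ≡ 16 in F_19 gives a(x)^(-1) ≡ 16·(2x^2 + 15x + 10) ≡ 13x^2 + 12x + 8 (mod f). Check: (13x^2 + 5x + 2)·(13x^2 + 12x + 8) = 17x^4 + 12x^3 + 7x + 16 ≡ 1 (mod x^3 + 6).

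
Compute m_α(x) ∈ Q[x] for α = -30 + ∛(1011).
m_α(x) = x^3 + 90x^2 + 2700x + 25989

Set β = α + 30 = ∛(1011), so β^3 = 1011. Then (α + 30)^3 - 1011 = 0, i.e. α is a root of g(x) = (x + 30)^3 - 1011 = x^3 + 90x^2 + 2700x + 25989. Since g(x) = h(x + 30) where h(x) = x^3 - 1011, and h is irreducible over Q (because 1011 is not a perfect cube, so h has no rational root, and a monic cubic with no rational root is irreducible), g is also irreducible (irreducibility is preserved under the substitution x → x + 30). Hence m_α(x) = x^3 + 90x^2 + 2700x + 25989.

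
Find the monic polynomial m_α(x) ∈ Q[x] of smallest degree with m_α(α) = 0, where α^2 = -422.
m_α(x) = x^2 + 422

α satisfies α^2 + 422 = 0, so x^2 + 422 annihilates α. Since d = -422 is squarefree and ≠ 1, it is not a perfect square in Q, so x^2 + 422 has no rational root and is therefore irreducible over Q (a degree-2 polynomial over a field is irreducible iff it has no root). Hence m_α(x) = x^2 + 422.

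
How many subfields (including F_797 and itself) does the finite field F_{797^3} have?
F_{797^3} has 2 subfields

The subfields of F_{p^n} are exactly the fields F_{p^d} for d | n (each is the fixed field of the unique index-d subgroup of Gal(F_{p^n}/F_p) ≅ Z/nZ). The divisors of n = 3 are {1, 3}, giving 2 subfields: F_{797^1}, F_{797^3}.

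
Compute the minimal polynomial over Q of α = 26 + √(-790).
m_α(x) = x^2 - 52x + 1466

From α - 26 = √(-790), squaring gives (α - 26)^2 = -790, i.e. α^2 - 52α + 676 = -790, so α^2 - 52α + 1466 = 0. The discriminant of x^2 - 52x + 1466 is (-52)^2 - 4·(1466) = 2704 - 5864 = -3160, and 4·(-790) is not a perfect square in Q since -790 is squarefree and ≠ 1. Hence x^2 - 52x + 1466 is irreducible over Q and is the minimal polynomial of α.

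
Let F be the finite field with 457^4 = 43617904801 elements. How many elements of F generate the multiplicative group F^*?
There are φ(43617904800) = 10968514560 primitive elements

F_q^* is cyclic of order q - 1 = 43617904800. A cyclic group of order m has exactly φ(m) generators. Here m = 43617904800 = 2^5 · 3 · 5^2 · 19 · 229 · 4177, so the number of primitive elements is φ(43617904800) = 10968514560.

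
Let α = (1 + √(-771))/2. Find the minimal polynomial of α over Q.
m_α(x) = x^2 - x + 193

From 2α - 1 = √(-771), squaring gives (2α - 1)^2 = -771, i.e. 4α^2 - 4α + 1 = -771, so α^2 - α + (1 + 771)/4 = 0. Since -771 ≡ 1 (mod 4), (1 + 771)/4 = 193 ∈ Z. The polynomial x^2 - x + 193 has discriminant 1 - 4·(193) = -771, which is not a perfect square in Q (d = -771 is squarefree and ≠ 1), so x^2 - x + 193 is irreducible over Q. It is the minimal polynomial of α.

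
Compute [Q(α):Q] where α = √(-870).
[Q(α):Q] = 2

[Q(α):Q] equals the degree of the minimal polynomial of α. Here α^2 = -870 and x^2 + 870 is irreducible (d = -870 is squarefree, ≠ 1, hence not a square), so deg(m_α) = 2. Thus [Q(α):Q] = 2.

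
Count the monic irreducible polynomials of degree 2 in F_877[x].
There are 384126 monic irreducible polynomials of degree 2 over F_877

Each element of F_{877^2} that lies in no proper subfield is a root of exactly one monic irreducible of degree 2 over F_877, and each such polynomial has 2 distinct roots in F_{877^2}. By Möbius inversion the count is N_877(2) = (1/2) Σ_{d|2} μ(2/d) · 877^d = (1/2)(μ(2)·877^1 + μ(1)·877^2) = 768252/2 = 384126.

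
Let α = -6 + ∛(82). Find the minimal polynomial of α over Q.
m_α(x) = x^3 + 18x^2 + 108x + 134

Set β = α + 6 = ∛(82), so β^3 = 82. Then (α + 6)^3 - 82 = 0, i.e. α is a root of g(x) = (x + 6)^3 - 82 = x^3 + 18x^2 + 108x + 134. Since g(x) = h(x + 6) where h(x) = x^3 - 82, and h is irreducible over Q (because 82 is not a perfect cube, so h has no rational root, and a monic cubic with no rational root is irreducible), g is also irreducible (irreducibility is preserved under the substitution x → x + 6). Hence m_α(x) = x^3 + 18x^2 + 108x + 134.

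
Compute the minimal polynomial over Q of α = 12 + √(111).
m_α(x) = x^2 - 24x + 33

From α - 12 = √(111), squaring gives (α - 12)^2 = 111, i.e. α^2 - 24α + 144 = 111, so α^2 - 24α + 33 = 0. The discriminant of x^2 - 24x + 33 is (-24)^2 - 4·(33) = 576 - 132 = 444, and 4·(111) is not a perfect square in Q since 111 is squarefree and ≠ 1. Hence x^2 - 24x + 33 is irreducible over Q and is the minimal polynomial of α.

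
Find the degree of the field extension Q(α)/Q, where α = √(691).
[Q(α):Q] = 2

[Q(α):Q] equals the degree of the minimal polynomial of α. Here α^2 = 691 and x^2 - 691 is irreducible (d = 691 is squarefree, ≠ 1, hence not a square), so deg(m_α) = 2. Thus [Q(α):Q] = 2.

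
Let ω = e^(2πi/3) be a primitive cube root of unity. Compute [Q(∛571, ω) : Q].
[Q(∛571, ω) : Q] = 6

[Q(∛571):Q] = 3 (min poly x^3 - 571, irreducible since 571 is not a perfect cube). [Q(ω):Q] = 2 (min poly x^2 + x + 1). Since Q(∛571) ⊂ R and ω ∉ R, we have ω ∉ Q(∛571), so x^2 + x + 1 remains irreducible over Q(∛571) and [Q(∛571, ω) : Q(∛571)] = 2. By the tower law, [Q(∛571, ω) : Q] = 3 · 2 = 6. (In fact Q(∛571, ω) is the splitting field of x^3 - 571 over Q.)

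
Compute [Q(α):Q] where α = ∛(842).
[Q(α):Q] = 3

The minimal polynomial of α is x^3 - 842, irreducible over Q since 842 is not a perfect cube (so x^3 - 842 has no rational root). Hence [Q(α):Q] = deg(m_α) = 3.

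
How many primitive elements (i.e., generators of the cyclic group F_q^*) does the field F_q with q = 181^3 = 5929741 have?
There are φ(5929740) = 1550016 primitive elements

F_q^* is cyclic of order q - 1 = 5929740. A cyclic group of order m has exactly φ(m) generators. Here m = 5929740 = 2^2 · 3^3 · 5 · 79 · 139, so the number of primitive elements is φ(5929740) = 1550016.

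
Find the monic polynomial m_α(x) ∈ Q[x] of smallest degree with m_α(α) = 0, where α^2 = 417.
m_α(x) = x^2 - 417

α satisfies α^2 - 417 = 0, so x^2 - 417 annihilates α. Since d = 417 is squarefree and ≠ 1, it is not a perfect square in Q, so x^2 - 417 has no rational root and is therefore irreducible over Q (a degree-2 polynomial over a field is irreducible iff it has no root). Hence m_α(x) = x^2 - 417.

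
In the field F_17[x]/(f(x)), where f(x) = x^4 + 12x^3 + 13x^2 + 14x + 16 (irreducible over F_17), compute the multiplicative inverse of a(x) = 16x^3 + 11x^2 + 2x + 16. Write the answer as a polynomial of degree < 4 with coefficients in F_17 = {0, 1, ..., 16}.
a(x)^(-1) ≡ 3x^3 + 9x^2 + 1 (mod f(x))

Since f is irreducible over F_17, F_17[x]/(f) is a field and a(x) ≠ 0 has an inverse. Apply the extended Euclidean algorithm to f(x) and a(x) in F_17[x]: f(x) = (16x + 11)·a(x) + (13x^2 + 8x + 10);  a(x) = (13x + 2)·(13x^2 + 8x + 10) + (9x + 13);  (13x^2 + 8x + 10) = (9x + 3)·(9x + 13) + (5). The last nonzero remainder is the constant 5 = gcd(f, a) in F_17. Back-substituting through the division chain expresses 5 = s(x)·a(x) + t(x)·f(x) with s(x) ≡ 15x^3 + 11x^2 + 5 (mod f), so (15x^3 + 11x^2 + 5)·a(x) ≡ 5 (mod f). Multiplying by 5^(-1) ≡ 7 in F_17 gives a(x)^(-1) ≡ 7·(15x^3 + 11x^2 + 5) ≡ 3x^3 + 9x^2 + 1 (mod f). Check: (16x^3 + 11x^2 + 2x + 16)·(3x^3 + 9x^2 + 1) = 14x^6 + 7x^5 + 3x^4 + 14x^3 + 2x^2 + 2x + 16 ≡ 1 (mod x^4 + 12x^3 + 13x^2 + 14x + 16).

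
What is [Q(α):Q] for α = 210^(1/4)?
[Q(α):Q] = 4

α is a root of x^4 - 210. By Eisenstein's criterion at the prime p = 2 (which divides the constant term 210 but p^2 = 4 does not, since 210 is squarefree), x^4 - 210 is irreducible over Q. Hence [Q(α):Q] = 4.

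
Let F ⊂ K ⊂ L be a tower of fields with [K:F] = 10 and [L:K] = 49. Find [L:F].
[L:F] = 490

The tower law says that for any tower of field extensions F ⊂ K ⊂ L with finite degrees, [L:F] = [L:K] · [K:F]. Here this gives [L:F] = 49 · 10 = 490.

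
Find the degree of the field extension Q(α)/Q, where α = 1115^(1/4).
[Q(α):Q] = 4

α is a root of x^4 - 1115. By Eisenstein's criterion at the prime p = 5 (which divides the constant term 1115 but p^2 = 25 does not, since 1115 is squarefree), x^4 - 1115 is irreducible over Q. Hence [Q(α):Q] = 4.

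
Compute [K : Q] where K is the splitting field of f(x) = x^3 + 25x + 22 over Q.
[K : Q] = 6

By the rational root test, any rational root of the monic integer polynomial f(x) = x^3 + 25x + 22 must be an integer dividing the constant term 22, i.e. one of ±{1, 2, 11, 22}. Evaluating: f(1) = 48, f(-1) = -4, f(2) = 80, f(-2) = -36, f(11) = 1628, f(-11) = -1584, f(22) = 11220, f(-22) = -11176; none is 0, so f has no rational root and is therefore irreducible over Q (a cubic with no linear factor over a field is irreducible). For an irreducible cubic, the Galois group is A_3 or S_3 according as the discriminant disc(f) = -4a^3 - 27b^2 = -4·(25)^3 - 27·(22)^2 = -75568 is or is not a square in Q. Here disc(f) = -75568 is not a perfect square in Q, so the Galois group of f over Q is not contained in A_3 and must be all of S_3. The splitting field has degree |S_3| = 6 over Q, so [K : Q] = 6.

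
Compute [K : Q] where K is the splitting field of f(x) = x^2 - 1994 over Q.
[K : Q] = 2

f(x) = x^2 - 1994 factors as (x - √1994)(x + √1994). The splitting field is K = Q(√1994). Since 1994 is squarefree and > 1, it is not a perfect square, so x^2 - 1994 is irreducible over Q and [Q(√1994) : Q] = 2. Hence [K : Q] = 2.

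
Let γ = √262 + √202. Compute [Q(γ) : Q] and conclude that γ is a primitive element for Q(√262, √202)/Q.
[Q(γ) : Q] = 4 (equivalently, Q(γ) = Q(√262, √202))

Obviously Q(γ) ⊆ Q(√262, √202), and [Q(√262, √202):Q] = 4 (since 262, 202 are distinct squarefree integers > 1 with 52924 not a perfect square). To show equality we compute the minimal polynomial of γ. From γ = √262 + √202: γ^2 = 262 + 2√(52924) + 202 = 464 + 2√(52924), so γ^2 - 464 = 2√(52924); squaring, (γ^2 - 464)^2 = 4·52924, i.e. γ^4 - 928γ^2 + 215296 - 211696 = 0, i.e. γ^4 - 928γ^2 + 3600 = 0. So γ is a root of x^4 - 928x^2 + 3600. This polynomial is irreducible over Q: it has no rational root (each ±√262 ± √202 is irrational), and any factorization into two quadratics over Q would force √(52924) ∈ Q (pairing opposite roots) or √262, √202 ∈ Q (other pairings), all impossible. Hence [Q(γ):Q] = 4 = [Q(√262, √202):Q], so Q(γ) = Q(√262, √202).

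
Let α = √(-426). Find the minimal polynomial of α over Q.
m_α(x) = x^2 + 426

α satisfies α^2 + 426 = 0, so x^2 + 426 annihilates α. Since d = -426 is squarefree and ≠ 1, it is not a perfect square in Q, so x^2 + 426 has no rational root and is therefore irreducible over Q (a degree-2 polynomial over a field is irreducible iff it has no root). Hence m_α(x) = x^2 + 426.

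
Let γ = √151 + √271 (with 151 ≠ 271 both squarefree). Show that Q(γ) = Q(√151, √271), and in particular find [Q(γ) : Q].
[Q(γ) : Q] = 4 (equivalently, Q(γ) = Q(√151, √271))

Obviously Q(γ) ⊆ Q(√151, √271), and [Q(√151, √271):Q] = 4 (since 151, 271 are distinct squarefree integers > 1 with 40921 not a perfect square). To show equality we compute the minimal polynomial of γ. From γ = √151 + √271: γ^2 = 151 + 2√(40921) + 271 = 422 + 2√(40921), so γ^2 - 422 = 2√(40921); squaring, (γ^2 - 422)^2 = 4·40921, i.e. γ^4 - 844γ^2 + 178084 - 163684 = 0, i.e. γ^4 - 844γ^2 + 14400 = 0. So γ is a root of x^4 - 844x^2 + 14400. This polynomial is irreducible over Q: it has no rational root (each ±√151 ± √271 is irrational), and any factorization into two quadratics over Q would force √(40921) ∈ Q (pairing opposite roots) or √151, √271 ∈ Q (other pairings), all impossible. Hence [Q(γ):Q] = 4 = [Q(√151, √271):Q], so Q(γ) = Q(√151, √271).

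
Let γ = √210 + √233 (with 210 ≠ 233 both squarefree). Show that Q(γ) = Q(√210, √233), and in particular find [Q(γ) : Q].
[Q(γ) : Q] = 4 (equivalently, Q(γ) = Q(√210, √233))

Obviously Q(γ) ⊆ Q(√210, √233), and [Q(√210, √233):Q] = 4 (since 210, 233 are distinct squarefree integers > 1 with 48930 not a perfect square). To show equality we compute the minimal polynomial of γ. From γ = √210 + √233: γ^2 = 210 + 2√(48930) + 233 = 443 + 2√(48930), so γ^2 - 443 = 2√(48930); squaring, (γ^2 - 443)^2 = 4·48930, i.e. γ^4 - 886γ^2 + 196249 - 195720 = 0, i.e. γ^4 - 886γ^2 + 529 = 0. So γ is a root of x^4 - 886x^2 + 529. This polynomial is irreducible over Q: it has no rational root (each ±√210 ± √233 is irrational), and any factorization into two quadratics over Q would force √(48930) ∈ Q (pairing opposite roots) or √210, √233 ∈ Q (other pairings), all impossible. Hence [Q(γ):Q] = 4 = [Q(√210, √233):Q], so Q(γ) = Q(√210, √233).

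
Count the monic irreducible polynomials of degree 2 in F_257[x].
There are 32896 monic irreducible polynomials of degree 2 over F_257

Each element of F_{257^2} that lies in no proper subfield is a root of exactly one monic irreducible of degree 2 over F_257, and each such polynomial has 2 distinct roots in F_{257^2}. By Möbius inversion the count is N_257(2) = (1/2) Σ_{d|2} μ(2/d) · 257^d = (1/2)(μ(2)·257^1 + μ(1)·257^2) = 65792/2 = 32896.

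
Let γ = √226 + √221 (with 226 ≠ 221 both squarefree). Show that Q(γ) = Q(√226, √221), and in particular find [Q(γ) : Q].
[Q(γ) : Q] = 4 (equivalently, Q(γ) = Q(√226, √221))

Obviously Q(γ) ⊆ Q(√226, √221), and [Q(√226, √221):Q] = 4 (since 226, 221 are distinct squarefree integers > 1 with 49946 not a perfect square). To show equality we compute the minimal polynomial of γ. From γ = √226 + √221: γ^2 = 226 + 2√(49946) + 221 = 447 + 2√(49946), so γ^2 - 447 = 2√(49946); squaring, (γ^2 - 447)^2 = 4·49946, i.e. γ^4 - 894γ^2 + 199809 - 199784 = 0, i.e. γ^4 - 894γ^2 + 25 = 0. So γ is a root of x^4 - 894x^2 + 25. This polynomial is irreducible over Q: it has no rational root (each ±√226 ± √221 is irrational), and any factorization into two quadratics over Q would force √(49946) ∈ Q (pairing opposite roots) or √226, √221 ∈ Q (other pairings), all impossible. Hence [Q(γ):Q] = 4 = [Q(√226, √221):Q], so Q(γ) = Q(√226, √221).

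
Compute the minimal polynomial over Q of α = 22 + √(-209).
m_α(x) = x^2 - 44x + 693

From α - 22 = √(-209), squaring gives (α - 22)^2 = -209, i.e. α^2 - 44α + 484 = -209, so α^2 - 44α + 693 = 0. The discriminant of x^2 - 44x + 693 is (-44)^2 - 4·(693) = 1936 - 2772 = -836, and 4·(-209) is not a perfect square in Q since -209 is squarefree and ≠ 1. Hence x^2 - 44x + 693 is irreducible over Q and is the minimal polynomial of α.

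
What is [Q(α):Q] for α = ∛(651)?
[Q(α):Q] = 3

The minimal polynomial of α is x^3 - 651, irreducible over Q since 651 is not a perfect cube (so x^3 - 651 has no rational root). Hence [Q(α):Q] = deg(m_α) = 3.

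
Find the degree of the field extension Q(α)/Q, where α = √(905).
[Q(α):Q] = 2

[Q(α):Q] equals the degree of the minimal polynomial of α. Here α^2 = 905 and x^2 - 905 is irreducible (d = 905 is squarefree, ≠ 1, hence not a square), so deg(m_α) = 2. Thus [Q(α):Q] = 2.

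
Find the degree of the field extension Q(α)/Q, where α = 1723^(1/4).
[Q(α):Q] = 4

α is a root of x^4 - 1723. By Eisenstein's criterion at the prime p = 1723 (which divides the constant term 1723 but p^2 = 2968729 does not, since 1723 is squarefree), x^4 - 1723 is irreducible over Q. Hence [Q(α):Q] = 4.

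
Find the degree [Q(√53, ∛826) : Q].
[Q(√53, ∛826) : Q] = 6

Let L = Q(√53, ∛826). Since Q(√53) ⊂ L and [Q(√53):Q] = 2, the tower law gives 2 | [L:Q]. Likewise Q(∛826) ⊂ L with [Q(∛826):Q] = 3 (because 826 is not a perfect cube), so 3 | [L:Q]. As gcd(2,3) = 1, [L:Q] is divisible by 6. Conversely L is generated over Q by √53 and ∛826, so [L:Q] ≤ 2·3 = 6. Therefore [Q(√53, ∛826) : Q] = 6.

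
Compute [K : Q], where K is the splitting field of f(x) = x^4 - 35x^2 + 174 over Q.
[K : Q] = 4

Solving the quadratic in x^2: x^2 = (35 ± √(35^2 - 4·174))/2 = (35 ± √529)/2 = (35 ± 23)/2, giving x^2 = 29 or x^2 = 6. So f(x) = (x^2 - 29)(x^2 - 6) and the roots of f are ±√29, ±√6. Hence the splitting field is K = Q(√29, √6). Since 29 and 6 are distinct squarefree integers > 1, their product 174 is not a perfect square, so √6 ∉ Q(√29). By the tower law [K:Q] = [Q(√29,√6):Q(√29)] · [Q(√29):Q] = 2 · 2 = 4.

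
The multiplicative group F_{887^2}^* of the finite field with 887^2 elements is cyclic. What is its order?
|F_{887^2}^*| = 786768

F_{887^2} has 887^2 = 786769 elements; its multiplicative group consists of all nonzero elements, so |F_{887^2}^*| = 786769 - 1 = 786768. (It is cyclic since any finite subgroup of the multiplicative group of a field is cyclic.)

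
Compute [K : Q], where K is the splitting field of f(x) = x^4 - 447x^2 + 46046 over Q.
[K : Q] = 4

Solving the quadratic in x^2: x^2 = (447 ± √(447^2 - 4·46046))/2 = (447 ± √15625)/2 = (447 ± 125)/2, giving x^2 = 286 or x^2 = 161. So f(x) = (x^2 - 286)(x^2 - 161) and the roots of f are ±√286, ±√161. Hence the splitting field is K = Q(√286, √161). Since 286 and 161 are distinct squarefree integers > 1, their product 46046 is not a perfect square, so √161 ∉ Q(√286). By the tower law [K:Q] = [Q(√286,√161):Q(√286)] · [Q(√286):Q] = 2 · 2 = 4.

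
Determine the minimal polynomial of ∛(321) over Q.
m_α(x) = x^3 - 321

α satisfies α^3 = 321, so x^3 - 321 annihilates α. By the rational root test, a rational root p/q (in lowest terms) of x^3 - 321 would satisfy p^3 = 321 q^3, forcing q = 1 and p^3 = 321; but 321 is not a perfect cube, contradiction. A monic cubic over Q with no rational root is irreducible (any nontrivial factorization would include a linear factor). Hence x^3 - 321 is the minimal polynomial of α, and in particular [Q(α):Q] = 3.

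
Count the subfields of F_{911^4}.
F_{911^4} has 3 subfields

The subfields of F_{p^n} are exactly the fields F_{p^d} for d | n (each is the fixed field of the unique index-d subgroup of Gal(F_{p^n}/F_p) ≅ Z/nZ). The divisors of n = 4 are {1, 2, 4}, giving 3 subfields: F_{911^1}, F_{911^2}, F_{911^4}.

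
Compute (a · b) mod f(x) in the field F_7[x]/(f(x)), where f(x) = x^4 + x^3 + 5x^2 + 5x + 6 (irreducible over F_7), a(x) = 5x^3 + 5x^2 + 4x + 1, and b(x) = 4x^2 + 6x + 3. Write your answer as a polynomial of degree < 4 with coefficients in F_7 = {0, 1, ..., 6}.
a · b ≡ x^3 + 3x^2 + 5 (mod f(x))

Multiply in F_7[x]: a(x)·b(x) = (5x^3 + 5x^2 + 4x + 1)·(4x^2 + 6x + 3) = 6x^5 + x^4 + 5x^3 + x^2 + 4x + 3. This has degree ≥ 4, so divide by f(x) over F_7: 6x^5 + x^4 + 5x^3 + x^2 + 4x + 3 = (6x + 2)·(x^4 + x^3 + 5x^2 + 5x + 6) + (x^3 + 3x^2 + 5). Hence a·b ≡ x^3 + 3x^2 + 5 (mod f). (F_7[x]/(f) is a field with 7^4 = 2401 elements since f is irreducible of degree 4.)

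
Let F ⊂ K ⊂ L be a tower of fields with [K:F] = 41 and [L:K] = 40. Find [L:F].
[L:F] = 1640

The tower law says that for any tower of field extensions F ⊂ K ⊂ L with finite degrees, [L:F] = [L:K] · [K:F]. Here this gives [L:F] = 40 · 41 = 1640.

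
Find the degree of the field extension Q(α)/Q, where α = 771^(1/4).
[Q(α):Q] = 4

α is a root of x^4 - 771. By Eisenstein's criterion at the prime p = 3 (which divides the constant term 771 but p^2 = 9 does not, since 771 is squarefree), x^4 - 771 is irreducible over Q. Hence [Q(α):Q] = 4.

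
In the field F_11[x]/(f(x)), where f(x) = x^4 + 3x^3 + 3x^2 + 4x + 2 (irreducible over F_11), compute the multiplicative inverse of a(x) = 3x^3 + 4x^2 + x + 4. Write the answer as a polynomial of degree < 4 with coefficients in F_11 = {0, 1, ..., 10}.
a(x)^(-1) ≡ 9x^3 + 10x (mod f(x))

Since f is irreducible over F_11, F_11[x]/(f) is a field and a(x) ≠ 0 has an inverse. Apply the extended Euclidean algorithm to f(x) and a(x) in F_11[x]: f(x) = (4x + 3)·a(x) + (9x^2 + 7x + 1);  a(x) = (4x + 1)·(9x^2 + 7x + 1) + (x + 3);  (9x^2 + 7x + 1) = (9x + 2)·(x + 3) + (6). The last nonzero remainder is the constant 6 = gcd(f, a) in F_11. Back-substituting through the division chain expresses 6 = s(x)·a(x) + t(x)·f(x) with s(x) ≡ 10x^3 + 5x (mod f), so (10x^3 + 5x)·a(x) ≡ 6 (mod f). Multiplying by 6^(-1) ≡ 2 in F_11 gives a(x)^(-1) ≡ 2·(10x^3 + 5x) ≡ 9x^3 + 10x (mod f). Check: (3x^3 + 4x^2 + x + 4)·(9x^3 + 10x) = 5x^6 + 3x^5 + 6x^4 + 10x^3 + 10x^2 + 7x ≡ 1 (mod x^4 + 3x^3 + 3x^2 + 4x + 2).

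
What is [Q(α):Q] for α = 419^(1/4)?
[Q(α):Q] = 4

α is a root of x^4 - 419. By Eisenstein's criterion at the prime p = 419 (which divides the constant term 419 but p^2 = 175561 does not, since 419 is squarefree), x^4 - 419 is irreducible over Q. Hence [Q(α):Q] = 4.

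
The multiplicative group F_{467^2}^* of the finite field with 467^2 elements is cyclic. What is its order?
|F_{467^2}^*| = 218088

F_{467^2} has 467^2 = 218089 elements; its multiplicative group consists of all nonzero elements, so |F_{467^2}^*| = 218089 - 1 = 218088. (It is cyclic since any finite subgroup of the multiplicative group of a field is cyclic.)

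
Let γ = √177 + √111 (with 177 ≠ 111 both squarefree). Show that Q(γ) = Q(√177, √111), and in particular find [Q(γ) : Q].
[Q(γ) : Q] = 4 (equivalently, Q(γ) = Q(√177, √111))

Obviously Q(γ) ⊆ Q(√177, √111), and [Q(√177, √111):Q] = 4 (since 177, 111 are distinct squarefree integers > 1 with 19647 not a perfect square). To show equality we compute the minimal polynomial of γ. From γ = √177 + √111: γ^2 = 177 + 2√(19647) + 111 = 288 + 2√(19647), so γ^2 - 288 = 2√(19647); squaring, (γ^2 - 288)^2 = 4·19647, i.e. γ^4 - 576γ^2 + 82944 - 78588 = 0, i.e. γ^4 - 576γ^2 + 4356 = 0. So γ is a root of x^4 - 576x^2 + 4356. This polynomial is irreducible over Q: it has no rational root (each ±√177 ± √111 is irrational), and any factorization into two quadratics over Q would force √(19647) ∈ Q (pairing opposite roots) or √177, √111 ∈ Q (other pairings), all impossible. Hence [Q(γ):Q] = 4 = [Q(√177, √111):Q], so Q(γ) = Q(√177, √111).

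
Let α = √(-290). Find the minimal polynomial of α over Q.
m_α(x) = x^2 + 290

α satisfies α^2 + 290 = 0, so x^2 + 290 annihilates α. Since d = -290 is squarefree and ≠ 1, it is not a perfect square in Q, so x^2 + 290 has no rational root and is therefore irreducible over Q (a degree-2 polynomial over a field is irreducible iff it has no root). Hence m_α(x) = x^2 + 290.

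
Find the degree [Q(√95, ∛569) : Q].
[Q(√95, ∛569) : Q] = 6

Let L = Q(√95, ∛569). Since Q(√95) ⊂ L and [Q(√95):Q] = 2, the tower law gives 2 | [L:Q]. Likewise Q(∛569) ⊂ L with [Q(∛569):Q] = 3 (because 569 is not a perfect cube), so 3 | [L:Q]. As gcd(2,3) = 1, [L:Q] is divisible by 6. Conversely L is generated over Q by √95 and ∛569, so [L:Q] ≤ 2·3 = 6. Therefore [Q(√95, ∛569) : Q] = 6.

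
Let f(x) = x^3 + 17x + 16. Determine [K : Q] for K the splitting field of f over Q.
[K : Q] = 6

By the rational root test, any rational root of the monic integer polynomial f(x) = x^3 + 17x + 16 must be an integer dividing the constant term 16, i.e. one of ±{1, 2, 4, 8, 16}. Evaluating: f(1) = 34, f(-1) = -2, f(2) = 58, f(-2) = -26, f(4) = 148, f(-4) = -116, f(8) = 664, f(-8) = -632, f(16) = 4384, f(-16) = -4352; none is 0, so f has no rational root and is therefore irreducible over Q (a cubic with no linear factor over a field is irreducible). For an irreducible cubic, the Galois group is A_3 or S_3 according as the discriminant disc(f) = -4a^3 - 27b^2 = -4·(17)^3 - 27·(16)^2 = -26564 is or is not a square in Q. Here disc(f) = -26564 is not a perfect square in Q, so the Galois group of f over Q is not contained in A_3 and must be all of S_3. The splitting field has degree |S_3| = 6 over Q, so [K : Q] = 6.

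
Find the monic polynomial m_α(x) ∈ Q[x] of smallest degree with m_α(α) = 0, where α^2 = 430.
m_α(x) = x^2 - 430

α satisfies α^2 - 430 = 0, so x^2 - 430 annihilates α. Since d = 430 is squarefree and ≠ 1, it is not a perfect square in Q, so x^2 - 430 has no rational root and is therefore irreducible over Q (a degree-2 polynomial over a field is irreducible iff it has no root). Hence m_α(x) = x^2 - 430.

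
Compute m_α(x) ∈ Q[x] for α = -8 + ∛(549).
m_α(x) = x^3 + 24x^2 + 192x - 37

Set β = α + 8 = ∛(549), so β^3 = 549. Then (α + 8)^3 - 549 = 0, i.e. α is a root of g(x) = (x + 8)^3 - 549 = x^3 + 24x^2 + 192x - 37. Since g(x) = h(x + 8) where h(x) = x^3 - 549, and h is irreducible over Q (because 549 is not a perfect cube, so h has no rational root, and a monic cubic with no rational root is irreducible), g is also irreducible (irreducibility is preserved under the substitution x → x + 8). Hence m_α(x) = x^3 + 24x^2 + 192x - 37.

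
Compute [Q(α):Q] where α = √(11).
[Q(α):Q] = 2

[Q(α):Q] equals the degree of the minimal polynomial of α. Here α^2 = 11 and x^2 - 11 is irreducible (d = 11 is squarefree, ≠ 1, hence not a square), so deg(m_α) = 2. Thus [Q(α):Q] = 2.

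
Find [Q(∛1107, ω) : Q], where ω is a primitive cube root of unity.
[Q(∛1107, ω) : Q] = 6

[Q(∛1107):Q] = 3 (min poly x^3 - 1107, irreducible since 1107 is not a perfect cube). [Q(ω):Q] = 2 (min poly x^2 + x + 1). Since Q(∛1107) ⊂ R and ω ∉ R, we have ω ∉ Q(∛1107), so x^2 + x + 1 remains irreducible over Q(∛1107) and [Q(∛1107, ω) : Q(∛1107)] = 2. By the tower law, [Q(∛1107, ω) : Q] = 3 · 2 = 6. (In fact Q(∛1107, ω) is the splitting field of x^3 - 1107 over Q.)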